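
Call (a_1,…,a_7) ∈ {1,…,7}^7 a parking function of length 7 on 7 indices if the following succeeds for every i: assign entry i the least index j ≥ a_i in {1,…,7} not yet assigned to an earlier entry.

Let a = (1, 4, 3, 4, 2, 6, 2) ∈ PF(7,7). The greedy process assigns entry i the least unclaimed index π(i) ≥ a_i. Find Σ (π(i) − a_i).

6

Σπ(i) = 1+…+7 = 28; Σa = 1+4+3+4+2+6+2 = 22; disp = 28−22 = 6.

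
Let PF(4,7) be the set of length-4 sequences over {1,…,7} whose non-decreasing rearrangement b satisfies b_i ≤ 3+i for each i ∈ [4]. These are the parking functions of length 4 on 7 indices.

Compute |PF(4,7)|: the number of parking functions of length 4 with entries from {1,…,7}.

#PF = 4·8^3 = 4 · 512 = 2048 [KW]
Example (1,7,1,5) → sorted (1,1,5,7): b_i ≤ 3+i ∀i, a PF.

2048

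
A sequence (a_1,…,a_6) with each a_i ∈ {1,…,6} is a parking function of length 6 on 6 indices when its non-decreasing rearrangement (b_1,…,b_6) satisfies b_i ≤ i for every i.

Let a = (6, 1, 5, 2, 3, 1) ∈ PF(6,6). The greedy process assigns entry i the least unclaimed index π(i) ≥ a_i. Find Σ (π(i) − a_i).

3

Σπ(i) = 1+…+6 = 21; Σa = 6+1+5+2+3+1 = 18; disp = 21−18 = 3.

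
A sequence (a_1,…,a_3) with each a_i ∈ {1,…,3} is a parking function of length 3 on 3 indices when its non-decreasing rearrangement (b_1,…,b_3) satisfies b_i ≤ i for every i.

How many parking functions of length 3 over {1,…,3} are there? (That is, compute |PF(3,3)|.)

16

Count = 1·4^2 = 1×16 = 16 (Konheim–Weiss)
One tuple (2,1,1) → sorted (1,1,2): b_i ≤ i ∀i, a PF.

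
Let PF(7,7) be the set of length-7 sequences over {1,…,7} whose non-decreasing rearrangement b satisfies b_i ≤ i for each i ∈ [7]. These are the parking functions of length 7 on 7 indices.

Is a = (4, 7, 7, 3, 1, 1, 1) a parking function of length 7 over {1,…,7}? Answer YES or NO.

NO

Sorted: b = (1, 1, 1, 3, 4, 7, 7).
  b_1=1 ≤ 1
  b_2=1 ≤ 2
  b_3=1 ≤ 3
  b_4=3 ≤ 4
  b_5=4 ≤ 5
  b_6=7 > 6
  fails at i=6 ⇒ NO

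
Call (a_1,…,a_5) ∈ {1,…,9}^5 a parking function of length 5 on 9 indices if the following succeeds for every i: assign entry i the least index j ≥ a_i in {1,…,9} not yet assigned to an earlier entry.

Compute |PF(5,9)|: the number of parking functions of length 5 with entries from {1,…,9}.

Count = (9−5+1)·(9+1)^(5−1) = 5·10000 = 50000
E.g. (6,6,9,1,6) → sorted (1,6,6,6,9): b_i ≤ 4+i ∀i, a PF.

50000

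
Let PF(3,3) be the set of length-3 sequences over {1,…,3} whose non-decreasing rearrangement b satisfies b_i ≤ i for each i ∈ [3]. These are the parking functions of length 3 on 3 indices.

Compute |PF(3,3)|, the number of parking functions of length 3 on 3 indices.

Count = (4−3)·4^(3−1) = 1×16 = 16 (Pollak)
Check (1,1,1) → sorted (1,1,1): b_i ≤ i ∀i, a PF.

16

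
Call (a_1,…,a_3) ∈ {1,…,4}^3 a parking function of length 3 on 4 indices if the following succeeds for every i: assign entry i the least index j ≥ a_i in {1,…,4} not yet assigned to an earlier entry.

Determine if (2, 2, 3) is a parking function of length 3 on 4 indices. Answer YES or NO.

Order a: b = (2, 2, 3).
  b_1=2 ≤ 2
  b_2=2 ≤ 3
  b_3=3 ≤ 4
All bounds hold ⇒ YES

YES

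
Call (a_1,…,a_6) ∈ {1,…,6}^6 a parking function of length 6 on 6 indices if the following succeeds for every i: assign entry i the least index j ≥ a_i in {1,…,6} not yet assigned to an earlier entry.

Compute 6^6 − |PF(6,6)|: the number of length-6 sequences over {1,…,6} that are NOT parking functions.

#PF = (6+1−6)·(6+1)^{6−1} = 1·16807 = 16807 [KW]
Check (6,6,4,5,3,4) → sorted (3,4,4,5,6,6): b_1=3>1, not a PF.
So 46656 − 16807 = 29849 fail.

29849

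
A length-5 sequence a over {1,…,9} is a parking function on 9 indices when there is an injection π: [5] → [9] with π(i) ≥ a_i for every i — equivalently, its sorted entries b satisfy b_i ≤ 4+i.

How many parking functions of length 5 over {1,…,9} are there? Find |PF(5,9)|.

Count = (9−5+1)·(9+1)^(5−1) = 5×10000 = 50000 (Konheim–Weiss)
Check (3,2,7,1,1) → sorted (1,1,2,3,7): b_i ≤ 4+i ∀i, a PF.

50000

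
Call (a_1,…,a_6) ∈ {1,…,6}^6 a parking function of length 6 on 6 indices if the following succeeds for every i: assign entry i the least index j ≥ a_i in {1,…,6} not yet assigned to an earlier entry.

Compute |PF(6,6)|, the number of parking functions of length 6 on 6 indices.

16807

|PF(6,6)| = (6−6+1)·(6+1)^(6−1) = 1·16807 = 16807 (Pollak)
E.g. (1,2,2,4,3,3) → sorted (1,2,2,3,3,4): b_i ≤ i ∀i, a PF.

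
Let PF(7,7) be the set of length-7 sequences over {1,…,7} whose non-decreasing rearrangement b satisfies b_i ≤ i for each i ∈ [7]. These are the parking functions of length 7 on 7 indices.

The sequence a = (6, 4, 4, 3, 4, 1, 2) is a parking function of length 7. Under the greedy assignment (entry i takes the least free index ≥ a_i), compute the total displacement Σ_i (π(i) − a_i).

4

Σπ = 7·8/2 = 28 (π permutes [7]); Σa = 6+4+4+3+4+1+2 = 24; disp = 28−24 = 4.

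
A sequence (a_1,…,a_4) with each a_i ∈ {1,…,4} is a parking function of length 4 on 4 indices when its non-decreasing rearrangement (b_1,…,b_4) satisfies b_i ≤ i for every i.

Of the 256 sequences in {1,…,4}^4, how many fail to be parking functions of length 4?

131

|PF| = (4+1−4)·(4+1)^{4−1} = 1×125 = 125 (Konheim–Weiss)
E.g. (3,3,4,4) → sorted (3,3,4,4): b_1=3>1, not a PF.
4^4 − 125 = 256 − 125 = 131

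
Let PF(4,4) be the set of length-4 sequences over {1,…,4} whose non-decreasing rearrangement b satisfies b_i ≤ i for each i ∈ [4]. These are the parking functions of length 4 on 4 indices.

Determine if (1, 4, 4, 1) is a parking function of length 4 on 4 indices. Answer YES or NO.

NO

Rearranged: b = (1, 1, 4, 4).
  b_1=1 ≤ 1
  b_2=1 ≤ 2
  b_3=4 > 3
  fails at i=3 ⇒ NO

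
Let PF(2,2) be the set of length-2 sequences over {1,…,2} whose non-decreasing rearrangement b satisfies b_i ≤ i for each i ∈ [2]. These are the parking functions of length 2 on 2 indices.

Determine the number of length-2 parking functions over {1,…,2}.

|PF(2,2)| = (2+1−2)·(2+1)^{2−1} = 1 · 3 = 3 (Konheim–Weiss)
One tuple (1,2) → sorted (1,2): b_i ≤ i ∀i, a PF.

3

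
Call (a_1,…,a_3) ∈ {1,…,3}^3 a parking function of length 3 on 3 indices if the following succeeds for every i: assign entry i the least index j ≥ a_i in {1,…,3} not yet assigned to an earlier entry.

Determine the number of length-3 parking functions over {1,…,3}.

16

#PF = (3−3+1)·(3+1)^(3−1) = 1 · 16 = 16 (Konheim–Weiss)
E.g. (1,1,2) → sorted (1,1,2): b_i ≤ i ∀i, a PF.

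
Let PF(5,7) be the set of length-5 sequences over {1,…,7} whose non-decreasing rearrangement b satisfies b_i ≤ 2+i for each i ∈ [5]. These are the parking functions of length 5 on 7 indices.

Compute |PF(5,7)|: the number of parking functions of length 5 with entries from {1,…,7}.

|PF(5,7)| = (7+1−5)·(7+1)^{5−1} = 3×4096 = 12288 (Pollak)
Check (6,6,5,2,4) → sorted (2,4,5,6,6): b_i ≤ 2+i ∀i, a PF.

12288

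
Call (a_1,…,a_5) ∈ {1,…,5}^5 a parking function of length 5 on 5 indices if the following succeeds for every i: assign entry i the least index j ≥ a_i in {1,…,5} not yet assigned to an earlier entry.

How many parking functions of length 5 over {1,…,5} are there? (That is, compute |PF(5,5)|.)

#PF = 1·6^4 = 1×1296 = 1296
Check (2,1,1,4,2) → sorted (1,1,2,2,4): b_i ≤ i ∀i, a PF.

1296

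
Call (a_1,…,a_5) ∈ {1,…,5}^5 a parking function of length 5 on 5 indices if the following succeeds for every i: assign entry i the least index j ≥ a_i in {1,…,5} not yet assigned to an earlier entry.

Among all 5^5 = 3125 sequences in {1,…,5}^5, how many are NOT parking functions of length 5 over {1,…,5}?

1829

Count = (6−5)·6^(5−1) = 1×1296 = 1296 (Konheim–Weiss)
E.g. (4,4,5,4,4) → sorted (4,4,4,4,5): b_1=4>1, not a PF.
Total 3125; non-PF = 3125−1296 = 1829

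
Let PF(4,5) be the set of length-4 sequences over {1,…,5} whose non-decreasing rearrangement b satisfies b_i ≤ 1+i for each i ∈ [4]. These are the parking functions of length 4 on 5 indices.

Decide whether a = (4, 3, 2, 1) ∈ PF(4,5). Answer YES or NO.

YES

Rearranged: b = (1, 2, 3, 4).
  b_1=1 ≤ 2
  b_2=2 ≤ 3
  b_3=3 ≤ 4
  b_4=4 ≤ 5
All bounds hold ⇒ YES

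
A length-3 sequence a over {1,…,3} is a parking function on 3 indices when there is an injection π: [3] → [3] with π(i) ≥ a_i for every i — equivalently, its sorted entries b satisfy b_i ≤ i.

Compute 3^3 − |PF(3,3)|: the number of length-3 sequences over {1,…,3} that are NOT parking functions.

Count = 1·4^2 = 1 · 16 = 16 (Konheim–Weiss)
One tuple (3,1,3) → sorted (1,3,3): b_2=3>2, not a PF.
So 27 − 16 = 11 fail.

11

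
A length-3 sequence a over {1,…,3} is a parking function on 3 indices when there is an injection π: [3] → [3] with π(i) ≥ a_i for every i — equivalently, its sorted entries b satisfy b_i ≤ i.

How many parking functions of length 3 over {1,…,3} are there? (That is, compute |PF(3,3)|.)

|PF| = (3−3+1)·(3+1)^(3−1) = 1×16 = 16 (Konheim–Weiss)
Check (2,2,1) → sorted (1,2,2): b_i ≤ i ∀i, a PF.

16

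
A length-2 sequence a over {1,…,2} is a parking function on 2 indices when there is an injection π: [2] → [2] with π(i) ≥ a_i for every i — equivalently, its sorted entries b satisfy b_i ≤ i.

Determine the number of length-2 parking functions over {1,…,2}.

Count = 1·3^1 = 1·3 = 3
One tuple (1,2) → sorted (1,2): b_i ≤ i ∀i, a PF.

3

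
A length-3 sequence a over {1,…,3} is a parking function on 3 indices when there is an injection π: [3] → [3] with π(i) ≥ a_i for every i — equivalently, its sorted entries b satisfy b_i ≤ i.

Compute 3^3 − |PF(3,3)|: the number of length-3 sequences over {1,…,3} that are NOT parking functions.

11

|PF(3,3)| = (3−3+1)·(3+1)^(3−1) = 1×16 = 16 [KW]
Example (3,2,2) → sorted (2,2,3): b_1=2>1, not a PF.
So 27 − 16 = 11 fail.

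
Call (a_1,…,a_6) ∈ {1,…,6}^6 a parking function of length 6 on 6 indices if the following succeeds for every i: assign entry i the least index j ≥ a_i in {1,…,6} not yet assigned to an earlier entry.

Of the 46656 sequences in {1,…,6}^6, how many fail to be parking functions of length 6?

|PF| = (7−6)·7^(6−1) = 1·16807 = 16807 [KW]
E.g. (6,6,4,3,2,3) → sorted (2,3,3,4,6,6): b_1=2>1, not a PF.
Total 46656; non-PF = 46656−16807 = 29849

29849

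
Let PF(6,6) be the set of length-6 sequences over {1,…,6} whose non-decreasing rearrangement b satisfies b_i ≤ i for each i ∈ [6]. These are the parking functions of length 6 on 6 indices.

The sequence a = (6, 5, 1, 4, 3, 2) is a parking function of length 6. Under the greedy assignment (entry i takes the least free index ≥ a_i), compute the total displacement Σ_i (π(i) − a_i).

Σπ(i) = 1+…+6 = 21; Σa = 6+5+1+4+3+2 = 21; disp = 21−21 = 0.

0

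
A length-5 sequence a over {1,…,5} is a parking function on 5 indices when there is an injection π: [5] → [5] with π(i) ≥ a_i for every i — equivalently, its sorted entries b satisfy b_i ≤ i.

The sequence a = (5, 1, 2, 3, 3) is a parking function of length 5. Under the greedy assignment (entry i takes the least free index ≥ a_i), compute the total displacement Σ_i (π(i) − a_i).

Σπ(i) = 1+…+5 = 15; Σa = 5+1+2+3+3 = 14; disp = 15−14 = 1.

1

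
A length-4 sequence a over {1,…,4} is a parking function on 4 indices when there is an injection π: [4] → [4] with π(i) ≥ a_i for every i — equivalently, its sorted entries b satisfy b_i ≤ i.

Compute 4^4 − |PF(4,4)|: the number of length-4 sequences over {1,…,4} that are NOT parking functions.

131

|PF| = (5−4)·5^(4−1) = 1·125 = 125 (Konheim–Weiss)
E.g. (2,4,2,4) → sorted (2,2,4,4): b_1=2>1, not a PF.
Total 256; non-PF = 256−125 = 131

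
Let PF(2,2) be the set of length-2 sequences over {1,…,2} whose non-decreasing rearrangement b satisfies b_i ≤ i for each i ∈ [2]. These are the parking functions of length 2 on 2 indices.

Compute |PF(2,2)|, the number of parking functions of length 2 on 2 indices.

3

#PF = 1·3^1 = 1×3 = 3 [KW]
Example (1,1) → sorted (1,1): b_i ≤ i ∀i, a PF.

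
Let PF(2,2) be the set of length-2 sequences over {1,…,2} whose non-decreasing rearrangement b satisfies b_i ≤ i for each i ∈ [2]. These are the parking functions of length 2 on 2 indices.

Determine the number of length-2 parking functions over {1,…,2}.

3

Count = (3−2)·3^(2−1) = 1 · 3 = 3 (Pollak)
Example (1,1) → sorted (1,1): b_i ≤ i ∀i, a PF.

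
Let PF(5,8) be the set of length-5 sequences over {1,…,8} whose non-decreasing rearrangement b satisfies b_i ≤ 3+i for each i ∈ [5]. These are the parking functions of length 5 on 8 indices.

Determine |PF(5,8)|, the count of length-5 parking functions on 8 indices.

26244

#PF = 4·9^4 = 4 · 6561 = 26244 (Pollak)
One tuple (6,1,3,5,3) → sorted (1,3,3,5,6): b_i ≤ 3+i ∀i, a PF.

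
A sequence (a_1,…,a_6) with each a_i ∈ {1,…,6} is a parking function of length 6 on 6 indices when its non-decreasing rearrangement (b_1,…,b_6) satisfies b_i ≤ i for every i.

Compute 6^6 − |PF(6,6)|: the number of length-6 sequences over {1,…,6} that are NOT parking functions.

29849

|PF(6,6)| = (6−6+1)·(6+1)^(6−1) = 1×16807 = 16807 (Pollak)
Example (6,5,5,5,4,5) → sorted (4,5,5,5,5,6): b_1=4>1, not a PF.
Total 46656; non-PF = 46656−16807 = 29849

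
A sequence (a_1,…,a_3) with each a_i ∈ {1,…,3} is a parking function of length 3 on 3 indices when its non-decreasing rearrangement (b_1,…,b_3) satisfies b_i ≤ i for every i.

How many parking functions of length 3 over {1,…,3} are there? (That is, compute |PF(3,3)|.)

Count = (4−3)·4^(3−1) = 1 · 16 = 16 [KW]
One tuple (2,1,1) → sorted (1,1,2): b_i ≤ i ∀i, a PF.

16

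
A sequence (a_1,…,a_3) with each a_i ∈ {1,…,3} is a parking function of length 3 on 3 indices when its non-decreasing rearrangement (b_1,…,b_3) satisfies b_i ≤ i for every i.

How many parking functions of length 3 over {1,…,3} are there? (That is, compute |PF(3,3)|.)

16

#PF = 1·4^2 = 1·16 = 16 (Pollak)
E.g. (3,2,1) → sorted (1,2,3): b_i ≤ i ∀i, a PF.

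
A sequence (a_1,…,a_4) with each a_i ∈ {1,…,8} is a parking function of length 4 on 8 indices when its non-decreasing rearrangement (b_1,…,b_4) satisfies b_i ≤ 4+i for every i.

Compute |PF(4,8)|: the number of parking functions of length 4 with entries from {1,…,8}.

Count = (8−4+1)·(8+1)^(4−1) = 5·729 = 3645 [KW]
One tuple (1,3,1,8) → sorted (1,1,3,8): b_i ≤ 4+i ∀i, a PF.

3645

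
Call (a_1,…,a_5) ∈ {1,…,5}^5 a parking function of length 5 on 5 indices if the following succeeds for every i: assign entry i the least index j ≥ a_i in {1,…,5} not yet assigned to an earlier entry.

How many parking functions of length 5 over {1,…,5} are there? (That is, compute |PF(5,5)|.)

|PF| = (5−5+1)·(5+1)^(5−1) = 1×1296 = 1296 (Pollak)
Example (4,2,2,3,1) → sorted (1,2,2,3,4): b_i ≤ i ∀i, a PF.

1296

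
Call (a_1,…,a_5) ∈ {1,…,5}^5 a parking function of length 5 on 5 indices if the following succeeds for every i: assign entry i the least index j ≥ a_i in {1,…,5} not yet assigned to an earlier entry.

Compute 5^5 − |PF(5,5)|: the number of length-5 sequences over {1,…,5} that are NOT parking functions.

1829

|PF(5,5)| = 1·6^4 = 1 · 1296 = 1296 [KW]
E.g. (5,4,5,4,5) → sorted (4,4,5,5,5): b_1=4>1, not a PF.
So 3125 − 1296 = 1829 fail.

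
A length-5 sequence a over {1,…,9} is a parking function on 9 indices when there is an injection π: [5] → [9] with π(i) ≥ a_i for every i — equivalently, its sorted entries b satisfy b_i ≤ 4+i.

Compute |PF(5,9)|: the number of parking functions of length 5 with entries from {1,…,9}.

|PF(5,9)| = (9−5+1)·(9+1)^(5−1) = 5·10000 = 50000 [KW]
One tuple (3,7,7,3,1) → sorted (1,3,3,7,7): b_i ≤ 4+i ∀i, a PF.

50000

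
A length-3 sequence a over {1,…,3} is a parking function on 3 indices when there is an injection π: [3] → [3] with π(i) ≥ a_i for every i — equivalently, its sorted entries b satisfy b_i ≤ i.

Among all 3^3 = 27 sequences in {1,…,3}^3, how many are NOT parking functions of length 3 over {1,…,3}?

|PF(3,3)| = 1·4^2 = 1·16 = 16 (Konheim–Weiss)
E.g. (2,2,2) → sorted (2,2,2): b_1=2>1, not a PF.
3^3 − 16 = 27 − 16 = 11

11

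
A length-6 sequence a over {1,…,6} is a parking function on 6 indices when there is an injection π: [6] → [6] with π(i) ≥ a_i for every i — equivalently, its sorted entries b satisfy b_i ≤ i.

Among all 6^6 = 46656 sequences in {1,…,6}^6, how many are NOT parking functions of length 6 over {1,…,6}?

29849

|PF(6,6)| = 1·7^5 = 1 · 16807 = 16807 (Konheim–Weiss)
Check (5,4,5,5,2,5) → sorted (2,4,5,5,5,5): b_1=2>1, not a PF.
So 46656 − 16807 = 29849 fail.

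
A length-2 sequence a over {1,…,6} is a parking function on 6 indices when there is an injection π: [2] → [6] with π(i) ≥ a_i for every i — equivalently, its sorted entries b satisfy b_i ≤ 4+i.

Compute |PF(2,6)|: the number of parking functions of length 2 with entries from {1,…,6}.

35

|PF(2,6)| = (6+1−2)·(6+1)^{2−1} = 5×7 = 35
Check (3,2) → sorted (2,3): b_i ≤ 4+i ∀i, a PF.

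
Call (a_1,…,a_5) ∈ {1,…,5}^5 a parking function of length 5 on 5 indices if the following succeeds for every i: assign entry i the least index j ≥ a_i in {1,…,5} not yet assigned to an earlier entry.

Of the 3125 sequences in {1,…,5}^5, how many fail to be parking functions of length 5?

1829

Count = (5−5+1)·(5+1)^(5−1) = 1·1296 = 1296
E.g. (2,2,2,2,5) → sorted (2,2,2,2,5): b_1=2>1, not a PF.
So 3125 − 1296 = 1829 fail.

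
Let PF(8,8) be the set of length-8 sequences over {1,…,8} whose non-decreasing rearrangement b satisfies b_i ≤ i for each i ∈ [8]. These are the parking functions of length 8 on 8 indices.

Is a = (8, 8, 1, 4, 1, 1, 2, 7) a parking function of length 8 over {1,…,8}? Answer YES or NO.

NO

Rearranged: b = (1, 1, 1, 2, 4, 7, 8, 8).
  b_1=1 ≤ 1
  b_2=1 ≤ 2
  b_3=1 ≤ 3
  b_4=2 ≤ 4
  b_5=4 ≤ 5
  b_6=7 > 6
  fails at i=6 ⇒ NO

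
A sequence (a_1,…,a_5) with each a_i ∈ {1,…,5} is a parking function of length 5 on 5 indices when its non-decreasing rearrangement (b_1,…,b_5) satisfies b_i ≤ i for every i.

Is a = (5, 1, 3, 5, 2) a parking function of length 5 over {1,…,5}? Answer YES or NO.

NO

Rearranged: b = (1, 2, 3, 5, 5).
  b_1=1 ≤ 1
  b_2=2 ≤ 2
  b_3=3 ≤ 3
  b_4=5 > 4
  fails at i=4 ⇒ NO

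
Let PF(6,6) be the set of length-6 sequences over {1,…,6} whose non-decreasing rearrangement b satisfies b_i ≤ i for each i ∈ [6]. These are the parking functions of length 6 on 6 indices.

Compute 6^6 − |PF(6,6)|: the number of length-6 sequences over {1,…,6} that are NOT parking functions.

29849

|PF| = (6+1−6)·(6+1)^{6−1} = 1×16807 = 16807
E.g. (3,2,6,2,6,6) → sorted (2,2,3,6,6,6): b_1=2>1, not a PF.
Total 46656; non-PF = 46656−16807 = 29849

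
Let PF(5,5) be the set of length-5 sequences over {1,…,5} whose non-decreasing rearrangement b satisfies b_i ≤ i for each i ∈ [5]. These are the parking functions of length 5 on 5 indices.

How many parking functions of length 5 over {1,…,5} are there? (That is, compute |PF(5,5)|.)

1296

|PF(5,5)| = (6−5)·6^(5−1) = 1×1296 = 1296 (Pollak)
E.g. (5,2,1,4,3) → sorted (1,2,3,4,5): b_i ≤ i ∀i, a PF.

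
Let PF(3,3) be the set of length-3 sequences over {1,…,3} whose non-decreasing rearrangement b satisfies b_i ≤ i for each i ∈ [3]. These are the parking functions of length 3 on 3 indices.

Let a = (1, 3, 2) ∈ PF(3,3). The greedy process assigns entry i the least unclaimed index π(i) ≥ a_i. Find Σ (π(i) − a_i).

Σπ(i) = 1+…+3 = 6; Σa = 1+3+2 = 6; disp = 6−6 = 0.

0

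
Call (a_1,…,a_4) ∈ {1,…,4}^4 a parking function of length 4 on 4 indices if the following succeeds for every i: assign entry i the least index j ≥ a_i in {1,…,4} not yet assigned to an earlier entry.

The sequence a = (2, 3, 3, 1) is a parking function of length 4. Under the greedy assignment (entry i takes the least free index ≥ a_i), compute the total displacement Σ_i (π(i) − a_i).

Σπ = 4·5/2 = 10 (π permutes [4]); Σa = 2+3+3+1 = 9; disp = 10−9 = 1.

1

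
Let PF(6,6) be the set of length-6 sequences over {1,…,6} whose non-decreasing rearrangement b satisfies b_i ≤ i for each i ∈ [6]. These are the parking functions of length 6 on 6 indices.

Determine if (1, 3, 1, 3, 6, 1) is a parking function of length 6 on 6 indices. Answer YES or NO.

Order a: b = (1, 1, 1, 3, 3, 6).
  b_1=1 ≤ 1
  b_2=1 ≤ 2
  b_3=1 ≤ 3
  b_4=3 ≤ 4
  b_5=3 ≤ 5
  b_6=6 ≤ 6
All bounds hold ⇒ YES

YES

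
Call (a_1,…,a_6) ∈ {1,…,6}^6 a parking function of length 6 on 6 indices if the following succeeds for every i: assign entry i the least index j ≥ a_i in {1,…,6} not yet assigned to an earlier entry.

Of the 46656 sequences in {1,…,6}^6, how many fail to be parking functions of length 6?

29849

|PF| = (6−6+1)·(6+1)^(6−1) = 1×16807 = 16807 (Pollak)
Example (6,6,1,2,2,5) → sorted (1,2,2,5,6,6): b_4=5>4, not a PF.
Total 46656; non-PF = 46656−16807 = 29849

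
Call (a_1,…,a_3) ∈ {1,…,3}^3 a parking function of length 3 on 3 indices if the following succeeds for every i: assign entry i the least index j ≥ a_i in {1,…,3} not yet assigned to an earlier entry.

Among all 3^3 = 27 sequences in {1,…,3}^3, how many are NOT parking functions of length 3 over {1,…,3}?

11

|PF(3,3)| = 1·4^2 = 1 · 16 = 16 [KW]
One tuple (1,3,3) → sorted (1,3,3): b_2=3>2, not a PF.
Total 27; non-PF = 27−16 = 11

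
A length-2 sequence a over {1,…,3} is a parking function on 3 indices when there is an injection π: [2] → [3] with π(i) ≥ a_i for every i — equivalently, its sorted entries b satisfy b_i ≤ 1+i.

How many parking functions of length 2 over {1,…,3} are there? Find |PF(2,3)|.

8

Count = (4−2)·4^(2−1) = 2·4 = 8
Example (2,1) → sorted (1,2): b_i ≤ 1+i ∀i, a PF.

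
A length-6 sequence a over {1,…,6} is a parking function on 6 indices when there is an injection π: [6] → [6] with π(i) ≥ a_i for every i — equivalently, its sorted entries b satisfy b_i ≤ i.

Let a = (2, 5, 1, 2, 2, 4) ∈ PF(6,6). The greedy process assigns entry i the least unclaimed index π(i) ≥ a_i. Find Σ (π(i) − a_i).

5

Σπ(i) = 1+…+6 = 21; Σa = 2+5+1+2+2+4 = 16; disp = 21−16 = 5.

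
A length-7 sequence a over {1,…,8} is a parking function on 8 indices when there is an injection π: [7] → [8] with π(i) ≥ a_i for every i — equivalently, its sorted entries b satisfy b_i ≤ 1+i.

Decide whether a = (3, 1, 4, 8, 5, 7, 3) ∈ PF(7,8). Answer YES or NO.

Sorted: b = (1, 3, 3, 4, 5, 7, 8).
  b_1=1 ≤ 2
  b_2=3 ≤ 3
  b_3=3 ≤ 4
  b_4=4 ≤ 5
  b_5=5 ≤ 6
  b_6=7 ≤ 7
  b_7=8 ≤ 8
All bounds hold ⇒ YES

YES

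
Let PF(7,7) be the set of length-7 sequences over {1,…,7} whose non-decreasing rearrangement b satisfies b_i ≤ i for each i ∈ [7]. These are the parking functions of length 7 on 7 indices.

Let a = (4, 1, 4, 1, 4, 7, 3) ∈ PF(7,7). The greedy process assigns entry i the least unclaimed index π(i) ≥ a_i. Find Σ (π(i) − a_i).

Σπ = 28 ({1..7} each once); Σa = 4+1+4+1+4+7+3 = 24; disp = 28−24 = 4.

4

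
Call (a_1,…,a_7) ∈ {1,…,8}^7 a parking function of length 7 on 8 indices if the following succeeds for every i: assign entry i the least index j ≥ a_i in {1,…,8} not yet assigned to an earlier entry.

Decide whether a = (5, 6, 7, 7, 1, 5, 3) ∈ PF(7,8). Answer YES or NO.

Sorted: b = (1, 3, 5, 5, 6, 7, 7).
  b_1=1 ≤ 2
  b_2=3 ≤ 3
  b_3=5 > 4
  fails at i=3 ⇒ NO

NO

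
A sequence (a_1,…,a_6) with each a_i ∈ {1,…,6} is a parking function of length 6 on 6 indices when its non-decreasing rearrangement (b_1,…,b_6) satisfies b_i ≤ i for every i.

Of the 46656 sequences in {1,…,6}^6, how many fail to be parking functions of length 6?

29849

|PF| = (7−6)·7^(6−1) = 1 · 16807 = 16807
Check (5,5,6,3,3,4) → sorted (3,3,4,5,5,6): b_1=3>1, not a PF.
6^6 − 16807 = 46656 − 16807 = 29849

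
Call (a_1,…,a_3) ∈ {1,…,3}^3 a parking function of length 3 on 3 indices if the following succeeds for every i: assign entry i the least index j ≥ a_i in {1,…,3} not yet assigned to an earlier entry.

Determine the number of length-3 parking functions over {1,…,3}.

Count = 1·4^2 = 1·16 = 16 (Konheim–Weiss)
One tuple (1,2,1) → sorted (1,1,2): b_i ≤ i ∀i, a PF.

16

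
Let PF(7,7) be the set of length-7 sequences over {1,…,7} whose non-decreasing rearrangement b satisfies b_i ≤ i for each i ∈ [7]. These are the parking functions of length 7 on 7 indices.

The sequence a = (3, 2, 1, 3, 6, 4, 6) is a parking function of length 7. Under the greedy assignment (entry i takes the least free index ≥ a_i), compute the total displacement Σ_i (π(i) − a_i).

Σπ = 28 ({1..7} each once); Σa = 3+2+1+3+6+4+6 = 25; disp = 28−25 = 3.

3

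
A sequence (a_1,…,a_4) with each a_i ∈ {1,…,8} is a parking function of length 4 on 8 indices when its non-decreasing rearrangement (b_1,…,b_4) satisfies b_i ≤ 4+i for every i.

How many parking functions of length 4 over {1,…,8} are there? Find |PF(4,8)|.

3645

#PF = (8−4+1)·(8+1)^(4−1) = 5·729 = 3645 (Konheim–Weiss)
One tuple (2,8,6,6) → sorted (2,6,6,8): b_i ≤ 4+i ∀i, a PF.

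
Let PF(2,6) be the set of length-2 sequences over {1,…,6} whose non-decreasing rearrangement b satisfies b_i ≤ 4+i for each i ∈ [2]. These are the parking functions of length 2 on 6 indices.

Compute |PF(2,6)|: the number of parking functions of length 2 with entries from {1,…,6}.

35

|PF| = (6−2+1)·(6+1)^(2−1) = 5 · 7 = 35 (Pollak)
E.g. (2,5) → sorted (2,5): b_i ≤ 4+i ∀i, a PF.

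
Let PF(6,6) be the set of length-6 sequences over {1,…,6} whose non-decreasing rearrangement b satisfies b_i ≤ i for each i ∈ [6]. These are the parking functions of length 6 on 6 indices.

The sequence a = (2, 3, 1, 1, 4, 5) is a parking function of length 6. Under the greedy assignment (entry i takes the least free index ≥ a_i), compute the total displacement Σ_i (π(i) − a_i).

Σπ(i) = 1+…+6 = 21; Σa = 2+3+1+1+4+5 = 16; disp = 21−16 = 5.

5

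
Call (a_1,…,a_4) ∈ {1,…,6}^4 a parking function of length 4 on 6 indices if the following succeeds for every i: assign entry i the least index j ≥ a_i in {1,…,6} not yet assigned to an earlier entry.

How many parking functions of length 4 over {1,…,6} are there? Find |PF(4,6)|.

1029

|PF(4,6)| = (7−4)·7^(4−1) = 3·343 = 1029
E.g. (1,4,5,4) → sorted (1,4,4,5): b_i ≤ 2+i ∀i, a PF.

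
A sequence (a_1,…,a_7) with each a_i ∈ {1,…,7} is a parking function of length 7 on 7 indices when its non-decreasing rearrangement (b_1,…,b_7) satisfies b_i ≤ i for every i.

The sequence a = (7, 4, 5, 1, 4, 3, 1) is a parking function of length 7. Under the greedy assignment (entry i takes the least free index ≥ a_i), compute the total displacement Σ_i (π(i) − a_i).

3

Σπ = 7·8/2 = 28 (π permutes [7]); Σa = 7+4+5+1+4+3+1 = 25; disp = 28−25 = 3.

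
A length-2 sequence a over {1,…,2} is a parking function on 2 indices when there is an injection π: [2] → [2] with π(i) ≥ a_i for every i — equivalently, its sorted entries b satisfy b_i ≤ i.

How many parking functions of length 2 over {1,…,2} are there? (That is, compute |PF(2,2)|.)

3

#PF = 1·3^1 = 1·3 = 3
Example (2,1) → sorted (1,2): b_i ≤ i ∀i, a PF.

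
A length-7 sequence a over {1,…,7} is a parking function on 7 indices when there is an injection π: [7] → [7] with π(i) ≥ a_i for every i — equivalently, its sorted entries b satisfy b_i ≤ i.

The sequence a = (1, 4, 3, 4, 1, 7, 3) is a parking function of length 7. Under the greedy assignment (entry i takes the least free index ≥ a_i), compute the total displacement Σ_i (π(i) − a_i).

5

Σπ = 7·8/2 = 28 (π permutes [7]); Σa = 1+4+3+4+1+7+3 = 23; disp = 28−23 = 5.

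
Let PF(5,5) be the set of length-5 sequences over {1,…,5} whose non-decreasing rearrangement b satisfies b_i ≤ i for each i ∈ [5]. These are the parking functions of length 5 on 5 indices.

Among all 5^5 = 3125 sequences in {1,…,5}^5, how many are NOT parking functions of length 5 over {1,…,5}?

1829

|PF| = (5−5+1)·(5+1)^(5−1) = 1 · 1296 = 1296 (Pollak)
Check (3,5,5,4,5) → sorted (3,4,5,5,5): b_1=3>1, not a PF.
5^5 − 1296 = 3125 − 1296 = 1829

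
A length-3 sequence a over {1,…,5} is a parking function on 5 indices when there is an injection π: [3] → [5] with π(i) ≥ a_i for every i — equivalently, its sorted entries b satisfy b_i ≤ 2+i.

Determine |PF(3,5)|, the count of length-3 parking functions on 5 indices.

#PF = (6−3)·6^(3−1) = 3×36 = 108 (Pollak)
Example (5,4,1) → sorted (1,4,5): b_i ≤ 2+i ∀i, a PF.

108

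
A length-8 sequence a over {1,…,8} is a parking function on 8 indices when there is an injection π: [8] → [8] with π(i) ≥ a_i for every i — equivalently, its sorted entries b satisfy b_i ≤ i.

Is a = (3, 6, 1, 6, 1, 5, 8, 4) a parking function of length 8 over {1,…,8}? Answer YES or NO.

Sorted: b = (1, 1, 3, 4, 5, 6, 6, 8).
  b_1=1 ≤ 1
  b_2=1 ≤ 2
  b_3=3 ≤ 3
  b_4=4 ≤ 4
  b_5=5 ≤ 5
  b_6=6 ≤ 6
  b_7=6 ≤ 7
  b_8=8 ≤ 8
All bounds hold ⇒ YES

YES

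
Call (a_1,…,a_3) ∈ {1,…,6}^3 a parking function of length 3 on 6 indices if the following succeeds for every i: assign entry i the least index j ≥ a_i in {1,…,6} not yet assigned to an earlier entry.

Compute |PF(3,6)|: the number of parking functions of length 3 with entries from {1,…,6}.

|PF(3,6)| = (6+1−3)·(6+1)^{3−1} = 4 · 49 = 196 (Pollak)
Example (1,6,2) → sorted (1,2,6): b_i ≤ 3+i ∀i, a PF.

196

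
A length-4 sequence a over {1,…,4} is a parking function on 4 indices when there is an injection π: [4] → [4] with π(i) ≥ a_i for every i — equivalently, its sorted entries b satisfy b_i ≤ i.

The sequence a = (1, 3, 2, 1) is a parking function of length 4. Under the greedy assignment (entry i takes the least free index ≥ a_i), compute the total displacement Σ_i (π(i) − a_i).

3

Σπ(i) = 1+…+4 = 10; Σa = 1+3+2+1 = 7; disp = 10−7 = 3.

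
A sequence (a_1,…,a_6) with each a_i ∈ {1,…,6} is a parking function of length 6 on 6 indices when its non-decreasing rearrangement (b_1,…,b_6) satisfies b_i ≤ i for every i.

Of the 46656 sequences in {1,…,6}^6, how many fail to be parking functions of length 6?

|PF| = (7−6)·7^(6−1) = 1×16807 = 16807 [KW]
E.g. (6,6,1,6,1,1) → sorted (1,1,1,6,6,6): b_4=6>4, not a PF.
6^6 − 16807 = 46656 − 16807 = 29849

29849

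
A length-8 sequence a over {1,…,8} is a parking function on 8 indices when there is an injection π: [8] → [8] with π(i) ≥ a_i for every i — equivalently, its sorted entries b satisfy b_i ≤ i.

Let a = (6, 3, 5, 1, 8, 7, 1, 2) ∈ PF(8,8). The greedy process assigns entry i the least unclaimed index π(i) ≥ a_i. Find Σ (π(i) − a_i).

3

Σπ = 36 ({1..8} each once); Σa = 6+3+5+1+8+7+1+2 = 33; disp = 36−33 = 3.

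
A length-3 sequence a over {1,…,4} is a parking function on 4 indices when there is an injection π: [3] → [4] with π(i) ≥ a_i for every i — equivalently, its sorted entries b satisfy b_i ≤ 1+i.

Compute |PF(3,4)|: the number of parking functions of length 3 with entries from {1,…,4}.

#PF = 2·5^2 = 2×25 = 50 (Konheim–Weiss)
One tuple (1,1,1) → sorted (1,1,1): b_i ≤ 1+i ∀i, a PF.

50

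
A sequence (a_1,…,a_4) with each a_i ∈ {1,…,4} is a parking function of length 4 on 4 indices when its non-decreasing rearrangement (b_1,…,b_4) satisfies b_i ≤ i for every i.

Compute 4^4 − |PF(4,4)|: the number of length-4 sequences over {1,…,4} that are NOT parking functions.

|PF(4,4)| = (5−4)·5^(4−1) = 1×125 = 125 (Pollak)
Example (3,3,4,3) → sorted (3,3,3,4): b_1=3>1, not a PF.
4^4 − 125 = 256 − 125 = 131

131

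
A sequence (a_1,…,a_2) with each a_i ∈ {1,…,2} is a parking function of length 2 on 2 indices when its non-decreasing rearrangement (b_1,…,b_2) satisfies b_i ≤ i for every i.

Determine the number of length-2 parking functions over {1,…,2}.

3

|PF| = (2+1−2)·(2+1)^{2−1} = 1×3 = 3 [KW]
One tuple (2,1) → sorted (1,2): b_i ≤ i ∀i, a PF.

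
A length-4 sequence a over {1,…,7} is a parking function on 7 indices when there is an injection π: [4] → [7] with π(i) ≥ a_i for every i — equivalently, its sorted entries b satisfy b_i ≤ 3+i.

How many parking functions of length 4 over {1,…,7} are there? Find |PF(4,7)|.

2048

#PF = (8−4)·8^(4−1) = 4 · 512 = 2048 [KW]
Example (7,3,3,1) → sorted (1,3,3,7): b_i ≤ 3+i ∀i, a PF.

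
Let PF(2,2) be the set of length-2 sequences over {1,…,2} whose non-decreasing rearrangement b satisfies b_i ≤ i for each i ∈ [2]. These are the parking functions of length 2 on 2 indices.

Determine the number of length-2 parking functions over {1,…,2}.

3

|PF| = (2−2+1)·(2+1)^(2−1) = 1·3 = 3 (Konheim–Weiss)
One tuple (1,1) → sorted (1,1): b_i ≤ i ∀i, a PF.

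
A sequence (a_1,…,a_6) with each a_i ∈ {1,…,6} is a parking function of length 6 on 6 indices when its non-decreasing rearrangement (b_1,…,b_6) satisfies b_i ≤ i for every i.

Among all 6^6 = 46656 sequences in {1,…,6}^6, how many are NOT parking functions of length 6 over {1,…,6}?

29849

#PF = (6+1−6)·(6+1)^{6−1} = 1 · 16807 = 16807 [KW]
Example (5,6,3,4,6,5) → sorted (3,4,5,5,6,6): b_1=3>1, not a PF.
6^6 − 16807 = 46656 − 16807 = 29849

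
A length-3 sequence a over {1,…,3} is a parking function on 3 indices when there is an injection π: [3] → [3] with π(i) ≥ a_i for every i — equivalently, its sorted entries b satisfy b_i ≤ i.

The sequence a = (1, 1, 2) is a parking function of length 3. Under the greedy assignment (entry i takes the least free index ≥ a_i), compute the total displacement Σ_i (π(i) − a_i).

2

Σπ(i) = 1+…+3 = 6; Σa = 1+1+2 = 4; disp = 6−4 = 2.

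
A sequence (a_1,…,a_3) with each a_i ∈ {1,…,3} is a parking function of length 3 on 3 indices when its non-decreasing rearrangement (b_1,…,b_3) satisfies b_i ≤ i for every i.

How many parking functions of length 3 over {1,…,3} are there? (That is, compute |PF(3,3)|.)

Count = (3+1−3)·(3+1)^{3−1} = 1·16 = 16 [KW]
E.g. (1,3,1) → sorted (1,1,3): b_i ≤ i ∀i, a PF.

16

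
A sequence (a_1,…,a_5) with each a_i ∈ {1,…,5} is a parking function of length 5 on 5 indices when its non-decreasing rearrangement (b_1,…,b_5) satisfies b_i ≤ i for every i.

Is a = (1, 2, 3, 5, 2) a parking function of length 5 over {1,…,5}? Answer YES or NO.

YES

Rearranged: b = (1, 2, 2, 3, 5).
  b_1=1 ≤ 1
  b_2=2 ≤ 2
  b_3=2 ≤ 3
  b_4=3 ≤ 4
  b_5=5 ≤ 5
All bounds hold ⇒ YES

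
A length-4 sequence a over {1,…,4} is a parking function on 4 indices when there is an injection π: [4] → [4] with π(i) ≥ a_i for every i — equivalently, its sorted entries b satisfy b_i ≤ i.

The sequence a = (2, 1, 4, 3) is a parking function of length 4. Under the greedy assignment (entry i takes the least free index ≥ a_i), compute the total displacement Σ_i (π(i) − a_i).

Σπ = 4·5/2 = 10 (π permutes [4]); Σa = 2+1+4+3 = 10; disp = 10−10 = 0.

0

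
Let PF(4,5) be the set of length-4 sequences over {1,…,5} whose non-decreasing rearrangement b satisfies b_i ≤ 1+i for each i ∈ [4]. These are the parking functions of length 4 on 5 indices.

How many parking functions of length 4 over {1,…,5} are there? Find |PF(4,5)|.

|PF| = (5−4+1)·(5+1)^(4−1) = 2×216 = 432 [KW]
Example (1,5,3,3) → sorted (1,3,3,5): b_i ≤ 1+i ∀i, a PF.

432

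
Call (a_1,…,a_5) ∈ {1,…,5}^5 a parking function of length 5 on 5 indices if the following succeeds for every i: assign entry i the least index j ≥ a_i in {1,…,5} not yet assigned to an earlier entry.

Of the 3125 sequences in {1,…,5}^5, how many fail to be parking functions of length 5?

1829

#PF = (5−5+1)·(5+1)^(5−1) = 1·1296 = 1296 [KW]
E.g. (4,3,1,4,4) → sorted (1,3,4,4,4): b_2=3>2, not a PF.
Total 3125; non-PF = 3125−1296 = 1829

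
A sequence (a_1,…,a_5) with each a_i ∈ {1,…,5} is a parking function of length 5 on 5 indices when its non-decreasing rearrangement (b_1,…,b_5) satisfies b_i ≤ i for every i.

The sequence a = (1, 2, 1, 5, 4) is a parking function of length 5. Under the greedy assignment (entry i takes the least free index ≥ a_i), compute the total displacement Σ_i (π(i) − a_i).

Σπ(i) = 1+…+5 = 15; Σa = 1+2+1+5+4 = 13; disp = 15−13 = 2.

2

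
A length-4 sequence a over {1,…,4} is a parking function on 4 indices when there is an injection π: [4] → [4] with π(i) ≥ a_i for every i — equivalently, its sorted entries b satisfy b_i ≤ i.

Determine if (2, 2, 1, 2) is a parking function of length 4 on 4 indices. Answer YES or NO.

YES

Rearranged: b = (1, 2, 2, 2).
  b_1=1 ≤ 1
  b_2=2 ≤ 2
  b_3=2 ≤ 3
  b_4=2 ≤ 4
All bounds hold ⇒ YES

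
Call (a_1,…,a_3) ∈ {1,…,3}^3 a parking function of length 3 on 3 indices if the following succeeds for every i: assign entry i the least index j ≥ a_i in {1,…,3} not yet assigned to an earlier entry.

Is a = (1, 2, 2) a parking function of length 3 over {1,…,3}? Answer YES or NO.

Rearranged: b = (1, 2, 2).
  b_1=1 ≤ 1
  b_2=2 ≤ 2
  b_3=2 ≤ 3
All bounds hold ⇒ YES

YES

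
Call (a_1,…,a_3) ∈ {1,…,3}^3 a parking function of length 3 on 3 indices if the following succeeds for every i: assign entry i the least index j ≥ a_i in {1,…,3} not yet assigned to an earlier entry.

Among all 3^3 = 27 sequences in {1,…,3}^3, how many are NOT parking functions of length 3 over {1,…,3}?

#PF = (4−3)·4^(3−1) = 1·16 = 16 (Konheim–Weiss)
Example (3,3,2) → sorted (2,3,3): b_1=2>1, not a PF.
3^3 − 16 = 27 − 16 = 11

11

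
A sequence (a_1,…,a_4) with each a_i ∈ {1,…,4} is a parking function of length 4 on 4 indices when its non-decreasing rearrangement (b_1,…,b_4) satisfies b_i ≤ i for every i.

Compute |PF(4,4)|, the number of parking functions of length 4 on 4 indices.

Count = 1·5^3 = 1·125 = 125 (Konheim–Weiss)
One tuple (3,1,2,1) → sorted (1,1,2,3): b_i ≤ i ∀i, a PF.

125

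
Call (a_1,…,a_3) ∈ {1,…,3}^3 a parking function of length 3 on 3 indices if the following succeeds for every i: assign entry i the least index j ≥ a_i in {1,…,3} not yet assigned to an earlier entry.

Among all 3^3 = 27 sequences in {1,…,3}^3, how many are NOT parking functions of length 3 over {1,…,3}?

#PF = (4−3)·4^(3−1) = 1 · 16 = 16
Check (3,3,1) → sorted (1,3,3): b_2=3>2, not a PF.
3^3 − 16 = 27 − 16 = 11

11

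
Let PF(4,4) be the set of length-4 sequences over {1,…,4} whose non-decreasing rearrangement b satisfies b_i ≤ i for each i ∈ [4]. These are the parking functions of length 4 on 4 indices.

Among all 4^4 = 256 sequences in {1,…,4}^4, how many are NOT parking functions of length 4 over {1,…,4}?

131

|PF| = (4+1−4)·(4+1)^{4−1} = 1·125 = 125 (Konheim–Weiss)
Check (3,3,2,3) → sorted (2,3,3,3): b_1=2>1, not a PF.
Total 256; non-PF = 256−125 = 131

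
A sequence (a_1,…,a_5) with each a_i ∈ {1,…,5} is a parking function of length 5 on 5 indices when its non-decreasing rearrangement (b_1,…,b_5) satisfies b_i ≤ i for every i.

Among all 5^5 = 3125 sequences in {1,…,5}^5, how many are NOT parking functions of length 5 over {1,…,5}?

#PF = (5+1−5)·(5+1)^{5−1} = 1×1296 = 1296 (Konheim–Weiss)
Check (3,5,3,3,3) → sorted (3,3,3,3,5): b_1=3>1, not a PF.
Total 3125; non-PF = 3125−1296 = 1829

1829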